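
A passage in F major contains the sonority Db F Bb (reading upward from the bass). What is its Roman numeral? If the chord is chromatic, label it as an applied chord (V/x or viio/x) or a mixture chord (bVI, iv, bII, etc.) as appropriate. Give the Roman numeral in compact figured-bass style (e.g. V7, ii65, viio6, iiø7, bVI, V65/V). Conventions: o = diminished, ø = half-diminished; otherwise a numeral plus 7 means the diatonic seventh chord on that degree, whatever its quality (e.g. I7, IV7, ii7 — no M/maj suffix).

The pitches Bb-Db-F form a minor triad rooted on Bb.
Bb is the fourth degree of F major. This is the minor subdominant, borrowed from the parallel minor.
With Db in the bass the chord is in first inversion, so the figured bass is 6.

iv6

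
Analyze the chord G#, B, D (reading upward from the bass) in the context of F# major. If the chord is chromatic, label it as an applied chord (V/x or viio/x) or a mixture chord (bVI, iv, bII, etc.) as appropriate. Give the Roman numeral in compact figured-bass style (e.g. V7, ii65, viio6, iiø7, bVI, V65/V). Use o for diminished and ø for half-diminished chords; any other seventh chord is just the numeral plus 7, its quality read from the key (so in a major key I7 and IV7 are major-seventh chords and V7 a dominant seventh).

iio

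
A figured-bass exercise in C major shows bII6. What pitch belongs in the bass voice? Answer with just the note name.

F

bII in C major has root Db; the chord is Db-F-Ab.
The figure 6 means first inversion — the third is in the bass.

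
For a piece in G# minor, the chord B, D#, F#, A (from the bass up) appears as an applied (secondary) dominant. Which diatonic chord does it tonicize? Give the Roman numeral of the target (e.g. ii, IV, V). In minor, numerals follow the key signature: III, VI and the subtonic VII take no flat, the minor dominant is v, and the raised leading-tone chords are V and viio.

The chord is a dominant seventh chord on B.
A dominant resolves down a perfect fifth: B → E. In G# minor, E is scale degree 6, i.e. VI.

VI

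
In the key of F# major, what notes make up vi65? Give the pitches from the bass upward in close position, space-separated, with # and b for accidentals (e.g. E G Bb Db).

In F# major, the submediant is D#, and the diatonic chord built there is a minor seventh chord.
Stacking thirds from D# gives D#-F#-A#-C#.
The figured bass 65 indicates first inversion, placing the third (F#) in the bass: F#-A#-C#-D#.

F# A# C# D#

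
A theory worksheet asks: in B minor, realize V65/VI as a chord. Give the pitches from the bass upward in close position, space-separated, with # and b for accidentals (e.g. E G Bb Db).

F# A C D

The slash means an applied dominant: we want the dominant of VI. In B minor, VI is G major, and its dominant is built on D.
Building a dominant seventh chord on D gives D-F#-A-C.
With the 65 figure the chord is in first inversion; from the bass F# upward in close position it reads F#-A-C-D.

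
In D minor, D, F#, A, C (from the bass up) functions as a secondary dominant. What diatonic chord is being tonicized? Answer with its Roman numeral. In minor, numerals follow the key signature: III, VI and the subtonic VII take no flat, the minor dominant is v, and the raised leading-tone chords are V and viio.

iv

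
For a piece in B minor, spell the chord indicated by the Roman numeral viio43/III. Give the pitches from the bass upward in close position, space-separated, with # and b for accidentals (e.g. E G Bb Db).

G Bb C# E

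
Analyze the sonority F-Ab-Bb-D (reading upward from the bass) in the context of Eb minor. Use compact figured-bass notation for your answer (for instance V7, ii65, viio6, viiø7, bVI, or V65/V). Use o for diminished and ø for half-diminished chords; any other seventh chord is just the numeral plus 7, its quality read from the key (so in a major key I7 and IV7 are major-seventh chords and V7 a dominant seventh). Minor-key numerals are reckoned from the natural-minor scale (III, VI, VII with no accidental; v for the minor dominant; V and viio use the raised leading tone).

V43

Stacked in thirds the chord is Bb-D-F-Ab: a dominant seventh chord on Bb.
Bb is scale degree 5 in Eb minor, and a dominant seventh chord on that degree is written V7.
With F in the bass the chord is in second inversion, so the figured bass is 43.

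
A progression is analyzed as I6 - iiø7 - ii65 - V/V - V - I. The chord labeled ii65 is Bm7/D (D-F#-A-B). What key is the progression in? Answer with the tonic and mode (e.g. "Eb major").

ii65 is given as D-F#-A-B — a minor seventh chord with root B.
If B is scale degree 2 and the mode makes that degree carry a minor seventh chord, the tonic is A and the mode is major.

A major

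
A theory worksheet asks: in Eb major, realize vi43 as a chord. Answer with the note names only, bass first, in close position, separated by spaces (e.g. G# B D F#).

The numeral's case and figure indicate a minor seventh chord. In Eb major its root, the sixth degree, is C.
That chord is spelled C-Eb-G-Bb.
The figured bass 43 indicates second inversion, placing the fifth (G) in the bass: G-Bb-C-Eb.

G Bb C Eb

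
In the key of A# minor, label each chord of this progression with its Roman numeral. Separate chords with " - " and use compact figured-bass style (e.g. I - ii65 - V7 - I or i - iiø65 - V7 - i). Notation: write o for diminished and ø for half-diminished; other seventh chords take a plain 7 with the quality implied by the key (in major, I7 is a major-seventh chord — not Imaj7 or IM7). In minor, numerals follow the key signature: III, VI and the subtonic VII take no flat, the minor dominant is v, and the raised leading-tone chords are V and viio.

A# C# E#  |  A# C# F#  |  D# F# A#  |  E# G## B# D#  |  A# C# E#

A#-C#-E#: root A# is the tonic; minor triad there is i.
A#-C#-F#: major triad on F# = scale degree 6 → VI6.
D#-F#-A#: minor triad on D# = scale degree 4 → iv.
E#-G##-B#-D#: dominant seventh chord on E# = scale degree 5 → V7.
A#-C#-E# has root A#, degree 1 in A# minor, so i.

i - VI6 - iv - V7 - i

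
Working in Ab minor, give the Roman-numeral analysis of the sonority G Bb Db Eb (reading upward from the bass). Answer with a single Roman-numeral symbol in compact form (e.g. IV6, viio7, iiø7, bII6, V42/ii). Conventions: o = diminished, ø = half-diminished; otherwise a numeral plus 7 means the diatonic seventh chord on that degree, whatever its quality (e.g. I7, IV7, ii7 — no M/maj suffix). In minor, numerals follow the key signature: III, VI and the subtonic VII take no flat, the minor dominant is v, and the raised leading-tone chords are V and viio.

Stacked in thirds the chord is Eb-G-Bb-Db: a dominant seventh chord on Eb.
In Ab minor, Eb is the dominant; the diatonic dominant seventh chord there is V7.
With G in the bass the chord is in first inversion, so the figured bass is 65.

V65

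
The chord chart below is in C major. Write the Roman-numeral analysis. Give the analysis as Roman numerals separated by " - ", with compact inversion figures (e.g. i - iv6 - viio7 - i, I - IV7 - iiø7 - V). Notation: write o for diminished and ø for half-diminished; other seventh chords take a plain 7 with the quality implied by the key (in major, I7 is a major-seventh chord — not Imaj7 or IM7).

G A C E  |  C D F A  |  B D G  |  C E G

vi42 - ii42 - V6 - I

G-A-C-E: minor seventh chord on A = scale degree 6 → vi42.
C-D-F-A: root D is the supertonic; minor seventh chord there is ii42.
B-D-G: major triad on G = scale degree 5 → V6.
C-E-G has root C, degree 1 in C major, so I.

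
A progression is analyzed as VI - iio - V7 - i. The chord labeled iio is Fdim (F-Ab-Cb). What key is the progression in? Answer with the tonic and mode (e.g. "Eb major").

iio is given as F-Ab-Cb — a diminished triad with root F.
Counting down one scale step from F places the tonic on Eb; a diminished triad on degree 2 is diatonic only in minor.

Eb minor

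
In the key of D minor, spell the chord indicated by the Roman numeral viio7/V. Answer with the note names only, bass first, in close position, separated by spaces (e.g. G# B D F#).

viio7/V is a secondary leading-tone chord. The target V is A in D minor; the applied chord is rooted a semitone below, on G#.
Building a fully diminished seventh chord on G# gives G#-B-D-F.

G# B D F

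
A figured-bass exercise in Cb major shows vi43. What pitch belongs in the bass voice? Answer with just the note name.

Eb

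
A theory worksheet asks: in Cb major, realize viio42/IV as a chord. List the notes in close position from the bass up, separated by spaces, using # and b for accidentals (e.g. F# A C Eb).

viio42/IV is a secondary leading-tone chord. The target IV is Fb in Cb major; the applied chord is rooted a semitone below, on Eb.
Building a fully diminished seventh chord on Eb gives Eb-Gb-Bbb-Dbb.
With the 42 figure the chord is in third inversion; from the bass Dbb upward in close position it reads Dbb-Eb-Gb-Bbb.

Dbb Eb Gb Bbb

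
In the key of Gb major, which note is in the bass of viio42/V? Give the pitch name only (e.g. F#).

The applied chord viio42/V is rooted on C: C-Eb-Gb-Bbb.
The figure 42 means third inversion — the seventh is in the bass.

Bbb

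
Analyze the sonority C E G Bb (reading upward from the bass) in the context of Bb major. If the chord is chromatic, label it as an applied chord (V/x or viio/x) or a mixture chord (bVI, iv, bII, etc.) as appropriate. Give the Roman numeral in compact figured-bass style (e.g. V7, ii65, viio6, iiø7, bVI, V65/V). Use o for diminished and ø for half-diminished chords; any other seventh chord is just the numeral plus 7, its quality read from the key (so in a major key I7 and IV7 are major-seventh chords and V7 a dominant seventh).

V7/V

Stacked in thirds the chord is C-E-G-Bb: a dominant seventh chord on C.
C is not a diatonic chord root with this quality in Bb major, but it lies a perfect fifth above F (V), so the chord functions as an applied dominant of V.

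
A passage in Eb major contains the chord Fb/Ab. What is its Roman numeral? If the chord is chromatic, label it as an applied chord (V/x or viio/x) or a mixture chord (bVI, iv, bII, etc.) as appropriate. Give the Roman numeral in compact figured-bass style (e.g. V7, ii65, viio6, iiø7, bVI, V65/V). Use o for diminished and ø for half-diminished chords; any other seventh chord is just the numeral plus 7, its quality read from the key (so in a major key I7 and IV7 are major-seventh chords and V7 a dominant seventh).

bII6

The pitches Fb-Ab-Cb form a major triad rooted on Fb.
Fb is the lowered second degree of Eb major (diatonic 2 would be F). This is the Neapolitan sixth — a major triad on the lowered second degree, here in its customary first inversion.
With Ab in the bass the chord is in first inversion, so the figured bass is 6.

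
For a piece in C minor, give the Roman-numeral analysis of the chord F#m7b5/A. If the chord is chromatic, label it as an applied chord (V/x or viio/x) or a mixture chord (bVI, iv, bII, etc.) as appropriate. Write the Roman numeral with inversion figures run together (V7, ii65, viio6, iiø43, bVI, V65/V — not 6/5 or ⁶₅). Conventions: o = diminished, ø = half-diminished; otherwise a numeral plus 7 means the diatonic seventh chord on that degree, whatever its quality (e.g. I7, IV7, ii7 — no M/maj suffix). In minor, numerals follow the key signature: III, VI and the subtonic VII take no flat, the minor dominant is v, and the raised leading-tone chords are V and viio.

viiø65/V

The pitches F#-A-C-E form a half-diminished seventh chord rooted on F#.
F# sits a half step below G (V in C minor); a diminished chord there is the applied leading-tone chord of V.
With A in the bass the chord is in first inversion, so the figured bass is 65.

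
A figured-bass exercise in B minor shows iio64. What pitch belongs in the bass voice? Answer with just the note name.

G

iio in B minor has root C#; the chord is C#-E-G.
The figure 64 means second inversion — the fifth is in the bass.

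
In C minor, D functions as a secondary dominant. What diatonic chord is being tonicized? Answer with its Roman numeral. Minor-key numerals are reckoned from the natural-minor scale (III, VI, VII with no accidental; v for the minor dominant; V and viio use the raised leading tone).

V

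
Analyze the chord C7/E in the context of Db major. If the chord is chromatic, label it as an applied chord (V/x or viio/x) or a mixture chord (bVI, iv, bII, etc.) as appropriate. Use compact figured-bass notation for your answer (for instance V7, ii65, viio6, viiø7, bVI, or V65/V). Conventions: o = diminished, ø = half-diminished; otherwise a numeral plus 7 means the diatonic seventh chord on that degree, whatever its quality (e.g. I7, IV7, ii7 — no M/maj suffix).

V65/iii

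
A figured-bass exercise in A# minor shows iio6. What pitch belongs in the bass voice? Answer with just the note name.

iio in A# minor has root B#; the chord is B#-D#-F#.
The figure 6 means first inversion — the third is in the bass.

D#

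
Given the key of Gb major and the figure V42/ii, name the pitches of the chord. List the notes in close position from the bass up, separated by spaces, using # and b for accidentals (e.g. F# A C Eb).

The slash means an applied dominant: we want the dominant of ii. In Gb major, ii is Ab minor, and its dominant is built on Eb.
Building a dominant seventh chord on Eb gives Eb-G-Bb-Db.
The figured bass 42 indicates third inversion, placing the seventh (Db) in the bass: Db-Eb-G-Bb.

Db Eb G Bb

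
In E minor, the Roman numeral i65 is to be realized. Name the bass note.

G

i in E minor has root E; the chord is E-G-B-D.
The figure 65 means first inversion — the third is in the bass.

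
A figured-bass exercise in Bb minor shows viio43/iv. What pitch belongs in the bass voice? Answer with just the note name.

Ab

The applied chord viio43/iv is rooted on D: D-F-Ab-Cb.
The figure 43 means second inversion — the fifth is in the bass.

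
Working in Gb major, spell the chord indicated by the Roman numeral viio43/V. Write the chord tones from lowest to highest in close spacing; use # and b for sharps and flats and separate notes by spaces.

Gb Bbb C Eb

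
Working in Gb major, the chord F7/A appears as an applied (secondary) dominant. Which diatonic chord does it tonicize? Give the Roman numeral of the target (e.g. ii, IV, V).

iii

The chord is a dominant seventh chord on F.
A dominant resolves down a perfect fifth: F → Bb. In Gb major, Bb is scale degree 3, i.e. iii.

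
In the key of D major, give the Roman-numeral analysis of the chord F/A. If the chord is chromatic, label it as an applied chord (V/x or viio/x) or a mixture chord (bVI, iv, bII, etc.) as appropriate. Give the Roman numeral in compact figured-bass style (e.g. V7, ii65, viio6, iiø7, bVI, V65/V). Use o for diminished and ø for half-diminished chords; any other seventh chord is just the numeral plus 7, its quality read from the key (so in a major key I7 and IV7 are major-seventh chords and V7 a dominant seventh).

Stacked in thirds the chord is F-A-C: a major triad on F.
F is the lowered third degree of D major (diatonic 3 would be F#). This is a major triad on the lowered third degree, borrowed from the parallel minor.
With A in the bass the chord is in first inversion, so the figured bass is 6.

bIII6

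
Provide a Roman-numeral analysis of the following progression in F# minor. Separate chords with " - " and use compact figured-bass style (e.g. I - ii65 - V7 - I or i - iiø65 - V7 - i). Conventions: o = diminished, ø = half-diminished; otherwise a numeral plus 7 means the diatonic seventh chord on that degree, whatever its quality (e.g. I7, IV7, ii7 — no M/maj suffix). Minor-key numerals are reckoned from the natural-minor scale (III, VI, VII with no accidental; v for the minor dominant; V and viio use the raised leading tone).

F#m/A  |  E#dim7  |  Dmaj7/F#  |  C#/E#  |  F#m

F#m/A: root F# is the tonic; minor triad there is i6.
E#dim7: root E# is the leading tone; fully diminished seventh chord there is viio7.
Dmaj7/F# has root D, degree 6 in F# minor, so VI65.
C#/E# has root C#, degree 5 in F# minor, so V6.
F#m: minor triad on F# = scale degree 1 → i.

i6 - viio7 - VI65 - V6 - i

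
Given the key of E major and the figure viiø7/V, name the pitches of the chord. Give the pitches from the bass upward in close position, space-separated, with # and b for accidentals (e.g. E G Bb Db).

viiø7/V is a secondary leading-tone chord. The target V is B in E major; the applied chord is rooted a semitone below, on A#.
Building a half-diminished seventh chord on A# gives A#-C#-E-G#.

A# C# E G#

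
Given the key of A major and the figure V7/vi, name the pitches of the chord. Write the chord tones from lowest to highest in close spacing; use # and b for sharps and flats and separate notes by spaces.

C# E# G# B

The slash means an applied dominant: we want the dominant of vi. In A major, vi is F# minor, and its dominant is built on C#.
Building a dominant seventh chord on C# gives C#-E#-G#-B.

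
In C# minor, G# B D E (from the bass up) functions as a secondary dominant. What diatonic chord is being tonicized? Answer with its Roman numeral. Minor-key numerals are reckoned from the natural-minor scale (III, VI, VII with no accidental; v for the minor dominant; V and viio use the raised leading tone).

VI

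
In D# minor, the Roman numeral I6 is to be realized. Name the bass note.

F##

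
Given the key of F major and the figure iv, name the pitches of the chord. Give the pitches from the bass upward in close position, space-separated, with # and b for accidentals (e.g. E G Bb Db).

Bb Db F

iv is the minor subdominant, borrowed from the parallel minor. In F major that root is Bb.
So the chord is Bb-Db-F, a minor triad.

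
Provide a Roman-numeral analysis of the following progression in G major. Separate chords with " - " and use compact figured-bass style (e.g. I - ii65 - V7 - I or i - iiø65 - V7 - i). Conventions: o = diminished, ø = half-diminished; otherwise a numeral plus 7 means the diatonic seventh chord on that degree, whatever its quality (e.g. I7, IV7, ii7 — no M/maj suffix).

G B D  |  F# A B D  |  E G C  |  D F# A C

I - iii43 - IV6 - V7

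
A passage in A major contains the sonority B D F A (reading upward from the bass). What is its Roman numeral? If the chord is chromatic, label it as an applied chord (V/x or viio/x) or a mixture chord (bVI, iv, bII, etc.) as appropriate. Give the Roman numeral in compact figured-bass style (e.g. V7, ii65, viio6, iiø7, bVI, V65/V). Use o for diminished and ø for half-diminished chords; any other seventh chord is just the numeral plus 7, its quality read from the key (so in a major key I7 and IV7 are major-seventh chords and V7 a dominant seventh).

Stacked in thirds the chord is B-D-F-A: a half-diminished seventh chord on B.
B is the second degree of A major. This is the half-diminished supertonic seventh, borrowed from the parallel minor.

iiø7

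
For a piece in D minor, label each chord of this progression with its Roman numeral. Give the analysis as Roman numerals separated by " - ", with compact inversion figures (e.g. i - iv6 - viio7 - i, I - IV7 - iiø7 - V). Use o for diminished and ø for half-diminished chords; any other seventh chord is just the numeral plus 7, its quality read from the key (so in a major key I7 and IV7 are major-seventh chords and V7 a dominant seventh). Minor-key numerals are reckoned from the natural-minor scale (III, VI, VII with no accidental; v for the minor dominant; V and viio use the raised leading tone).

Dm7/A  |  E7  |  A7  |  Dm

i43 - V7/V - V7 - i

Dm7/A has root D, degree 1 in D minor, so i43.
E7: a dominant seventh chord on E, the applied dominant of V → V7/V.
A7 has root A, degree 5 in D minor, so V7.
Dm: minor triad on D = scale degree 1 → i.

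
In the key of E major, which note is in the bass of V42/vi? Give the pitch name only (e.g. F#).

F#

The applied chord V42/vi is rooted on G#: G#-B#-D#-F#.
The figure 42 means third inversion — the seventh is in the bass.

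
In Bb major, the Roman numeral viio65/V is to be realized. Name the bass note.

G

The applied chord viio65/V is rooted on E: E-G-Bb-Db.
The figure 65 means first inversion — the third is in the bass.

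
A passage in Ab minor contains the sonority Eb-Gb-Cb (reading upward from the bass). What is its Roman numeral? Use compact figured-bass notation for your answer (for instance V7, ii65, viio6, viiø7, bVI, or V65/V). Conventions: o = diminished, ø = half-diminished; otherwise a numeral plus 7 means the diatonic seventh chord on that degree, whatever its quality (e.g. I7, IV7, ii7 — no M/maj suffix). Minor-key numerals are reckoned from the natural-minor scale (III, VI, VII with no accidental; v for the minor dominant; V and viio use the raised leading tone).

The pitches Cb-Eb-Gb form a major triad rooted on Cb.
Cb is scale degree 3 in Ab minor, and a major triad on that degree is written III.
With Eb in the bass the chord is in first inversion, so the figured bass is 6.

III6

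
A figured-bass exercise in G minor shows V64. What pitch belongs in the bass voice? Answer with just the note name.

A

V in G minor has root D; the chord is D-F#-A.
The figure 64 means second inversion — the fifth is in the bass.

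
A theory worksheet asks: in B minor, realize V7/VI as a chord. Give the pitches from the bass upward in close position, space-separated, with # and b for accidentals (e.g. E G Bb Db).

The slash means an applied dominant: we want the dominant of VI. In B minor, VI is G major, and its dominant is built on D.
Building a dominant seventh chord on D gives D-F#-A-C.

D F# A C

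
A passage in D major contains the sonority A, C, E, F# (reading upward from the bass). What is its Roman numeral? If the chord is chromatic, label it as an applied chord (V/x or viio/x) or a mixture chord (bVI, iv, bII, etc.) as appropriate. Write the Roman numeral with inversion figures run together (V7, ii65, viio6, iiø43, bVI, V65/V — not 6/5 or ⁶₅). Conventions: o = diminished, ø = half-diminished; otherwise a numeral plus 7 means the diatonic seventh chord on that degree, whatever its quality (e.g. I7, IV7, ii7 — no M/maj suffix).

Stacked in thirds the chord is F#-A-C-E: a half-diminished seventh chord on F#.
F# sits a half step below G (IV in D major); a diminished chord there is the applied leading-tone chord of IV.
With A in the bass the chord is in first inversion, so the figured bass is 65.

viiø65/IV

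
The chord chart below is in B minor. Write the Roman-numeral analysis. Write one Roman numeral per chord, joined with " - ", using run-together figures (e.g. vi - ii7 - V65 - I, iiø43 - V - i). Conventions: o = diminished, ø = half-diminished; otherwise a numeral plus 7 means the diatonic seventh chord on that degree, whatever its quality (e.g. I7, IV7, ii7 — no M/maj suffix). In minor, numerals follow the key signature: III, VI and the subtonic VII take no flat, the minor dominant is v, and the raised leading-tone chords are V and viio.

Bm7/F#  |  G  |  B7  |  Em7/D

i43 - VI - V7/iv - iv42

Bm7/F# has root B, degree 1 in B minor, so i43.
G: root G is the submediant; major triad there is VI.
B7: chromatic; B is V of iv, so V7/iv.
Em7/D: minor seventh chord on E = scale degree 4 → iv42.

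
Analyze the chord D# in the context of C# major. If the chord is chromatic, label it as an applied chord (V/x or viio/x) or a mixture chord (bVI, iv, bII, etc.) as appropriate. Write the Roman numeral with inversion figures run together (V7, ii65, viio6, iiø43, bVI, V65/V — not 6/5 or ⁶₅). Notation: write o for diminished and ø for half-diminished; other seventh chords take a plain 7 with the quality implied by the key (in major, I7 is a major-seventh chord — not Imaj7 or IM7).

Stacked in thirds the chord is D#-F##-A#: a major triad on D#.
D# is not a diatonic chord root with this quality in C# major, but it lies a perfect fifth above G# (V), so the chord functions as an applied dominant of V.

V/V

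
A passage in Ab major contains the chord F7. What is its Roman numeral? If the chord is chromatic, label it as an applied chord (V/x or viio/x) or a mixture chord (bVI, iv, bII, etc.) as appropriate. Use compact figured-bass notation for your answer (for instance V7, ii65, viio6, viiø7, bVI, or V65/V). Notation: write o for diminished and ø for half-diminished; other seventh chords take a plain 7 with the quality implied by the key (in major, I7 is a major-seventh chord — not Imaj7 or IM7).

V7/ii

The pitches F-A-C-Eb form a dominant seventh chord rooted on F.
F is not a diatonic chord root with this quality in Ab major, but it lies a perfect fifth above Bb (ii), so the chord functions as an applied dominant of ii.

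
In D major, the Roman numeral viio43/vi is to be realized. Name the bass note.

E

The applied chord viio43/vi is rooted on A#: A#-C#-E-G.
The figure 43 means second inversion — the fifth is in the bass.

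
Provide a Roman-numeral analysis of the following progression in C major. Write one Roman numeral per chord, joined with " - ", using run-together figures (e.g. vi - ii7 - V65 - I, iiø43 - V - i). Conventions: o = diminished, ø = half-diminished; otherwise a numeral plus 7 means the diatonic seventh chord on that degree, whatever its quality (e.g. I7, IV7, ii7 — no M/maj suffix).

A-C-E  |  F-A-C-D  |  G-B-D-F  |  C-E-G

A-C-E has root A, degree 6 in C major, so vi.
F-A-C-D: minor seventh chord on D = scale degree 2 → ii65.
G-B-D-F has root G, degree 5 in C major, so V7.
C-E-G: major triad on C = scale degree 1 → I.

vi - ii65 - V7 - I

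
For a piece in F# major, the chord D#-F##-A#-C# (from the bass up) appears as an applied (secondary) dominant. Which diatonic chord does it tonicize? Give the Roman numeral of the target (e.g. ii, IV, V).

ii

The chord is a dominant seventh chord on D#.
A dominant resolves down a perfect fifth: D# → G#. In F# major, G# is scale degree 2, i.e. ii.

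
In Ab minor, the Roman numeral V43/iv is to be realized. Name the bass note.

Eb

The applied chord V43/iv is rooted on Ab: Ab-C-Eb-Gb.
The figure 43 means second inversion — the fifth is in the bass.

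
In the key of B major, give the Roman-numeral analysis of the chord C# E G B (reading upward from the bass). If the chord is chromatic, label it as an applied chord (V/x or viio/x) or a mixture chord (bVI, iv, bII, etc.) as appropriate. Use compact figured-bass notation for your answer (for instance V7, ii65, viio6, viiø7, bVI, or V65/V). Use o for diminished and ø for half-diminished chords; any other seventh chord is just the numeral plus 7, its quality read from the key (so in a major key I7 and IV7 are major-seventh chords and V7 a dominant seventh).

iiø7

The pitches C#-E-G-B form a half-diminished seventh chord rooted on C#.
C# is the second degree of B major. This is the half-diminished supertonic seventh, borrowed from the parallel minor.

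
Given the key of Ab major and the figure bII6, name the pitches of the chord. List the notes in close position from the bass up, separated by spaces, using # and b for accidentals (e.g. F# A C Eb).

Scale degree 2 in Ab major is Bb; lowering it a half step gives Bbb. bII6 is the Neapolitan sixth — a major triad on the lowered second degree, here in its customary first inversion.
So the chord is Bbb-Db-Fb, a major triad.
With the 6 figure the chord is in first inversion; from the bass Db upward in close position it reads Db-Fb-Bbb.

Db Fb Bbb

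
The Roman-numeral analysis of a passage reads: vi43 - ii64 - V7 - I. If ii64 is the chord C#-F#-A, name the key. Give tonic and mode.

E major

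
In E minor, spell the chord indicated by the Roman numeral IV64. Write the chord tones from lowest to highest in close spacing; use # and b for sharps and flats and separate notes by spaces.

IV64 is the major subdominant, borrowed from the parallel major. In E minor that root is A.
So the chord is A-C#-E.
The figured bass 64 indicates second inversion, placing the fifth (E) in the bass: E-A-C#.

E A C#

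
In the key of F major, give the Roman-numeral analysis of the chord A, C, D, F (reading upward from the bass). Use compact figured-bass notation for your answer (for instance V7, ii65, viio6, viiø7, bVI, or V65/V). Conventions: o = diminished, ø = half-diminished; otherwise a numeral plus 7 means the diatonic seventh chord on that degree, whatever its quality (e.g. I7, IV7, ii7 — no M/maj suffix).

vi43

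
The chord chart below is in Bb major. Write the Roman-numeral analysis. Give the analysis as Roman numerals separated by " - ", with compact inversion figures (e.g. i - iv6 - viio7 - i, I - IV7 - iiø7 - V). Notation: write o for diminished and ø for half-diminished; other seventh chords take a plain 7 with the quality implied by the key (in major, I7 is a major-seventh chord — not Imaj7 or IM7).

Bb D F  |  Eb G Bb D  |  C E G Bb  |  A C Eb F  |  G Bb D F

Bb-D-F: major triad on Bb = scale degree 1 → I.
Eb-G-Bb-D: root Eb is the subdominant; major seventh chord there is IV7.
C-E-G-Bb: chromatic; C is V of V, so V7/V.
A-C-Eb-F: root F is the dominant; dominant seventh chord there is V65.
G-Bb-D-F: minor seventh chord on G = scale degree 6 → vi7.

I - IV7 - V7/V - V65 - vi7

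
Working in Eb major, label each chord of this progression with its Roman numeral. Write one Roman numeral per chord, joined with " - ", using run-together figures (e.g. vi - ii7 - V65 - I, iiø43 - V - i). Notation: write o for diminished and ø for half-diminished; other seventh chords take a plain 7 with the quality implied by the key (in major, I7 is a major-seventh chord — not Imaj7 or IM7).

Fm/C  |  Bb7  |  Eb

ii64 - V7 - I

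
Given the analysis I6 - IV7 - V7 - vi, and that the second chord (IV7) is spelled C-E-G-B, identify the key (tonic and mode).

IV7 is given as C-E-G-B — a major seventh chord with root C.
IV7 on C implies C is the subdominant; that puts the tonic at G, and the uppercase numeral fits major mode.

G major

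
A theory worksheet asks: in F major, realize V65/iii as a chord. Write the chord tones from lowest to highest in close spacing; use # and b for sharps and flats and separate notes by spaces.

G# B D E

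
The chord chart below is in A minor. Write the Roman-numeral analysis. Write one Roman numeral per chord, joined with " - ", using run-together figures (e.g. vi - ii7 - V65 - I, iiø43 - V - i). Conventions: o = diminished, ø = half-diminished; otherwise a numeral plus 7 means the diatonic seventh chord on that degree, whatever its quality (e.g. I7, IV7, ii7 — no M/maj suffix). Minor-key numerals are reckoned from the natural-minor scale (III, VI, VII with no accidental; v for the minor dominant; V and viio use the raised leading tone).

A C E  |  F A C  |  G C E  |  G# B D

A-C-E has root A, degree 1 in A minor, so i.
F-A-C: major triad on F = scale degree 6 → VI.
G-C-E has root C, degree 3 in A minor, so III64.
G#-B-D has root G#, degree 7 in A minor, so viio.

i - VI - III64 - viio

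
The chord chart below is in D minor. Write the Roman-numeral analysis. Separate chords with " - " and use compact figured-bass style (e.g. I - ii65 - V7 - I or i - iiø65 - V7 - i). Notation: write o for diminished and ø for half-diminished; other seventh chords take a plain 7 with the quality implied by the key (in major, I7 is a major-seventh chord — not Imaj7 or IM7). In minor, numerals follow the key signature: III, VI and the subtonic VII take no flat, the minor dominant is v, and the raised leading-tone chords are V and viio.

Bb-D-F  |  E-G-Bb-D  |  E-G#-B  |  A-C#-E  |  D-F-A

Bb-D-F: major triad on Bb = scale degree 6 → VI.
E-G-Bb-D has root E, degree 2 in D minor, so iiø7.
E-G#-B is the secondary dominant of V (major triad on E): V/V.
A-C#-E: major triad on A = scale degree 5 → V.
D-F-A: root D is the tonic; minor triad there is i.

VI - iiø7 - V/V - V - i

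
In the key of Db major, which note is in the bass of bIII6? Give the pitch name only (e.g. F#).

Ab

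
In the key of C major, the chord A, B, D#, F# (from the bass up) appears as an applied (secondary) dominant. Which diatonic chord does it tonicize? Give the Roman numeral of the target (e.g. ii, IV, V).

iii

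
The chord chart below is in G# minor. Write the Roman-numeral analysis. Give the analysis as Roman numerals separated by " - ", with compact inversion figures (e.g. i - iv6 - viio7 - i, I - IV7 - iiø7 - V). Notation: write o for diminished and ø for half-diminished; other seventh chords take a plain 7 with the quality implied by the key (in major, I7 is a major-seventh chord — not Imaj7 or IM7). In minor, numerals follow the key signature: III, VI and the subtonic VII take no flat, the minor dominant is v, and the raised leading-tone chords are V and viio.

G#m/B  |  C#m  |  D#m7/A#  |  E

i6 - iv - v43 - VI

G#m/B: root G# is the tonic; minor triad there is i6.
C#m: root C# is the subdominant; minor triad there is iv.
D#m7/A#: root D# is the dominant; minor seventh chord there is v43.
E: root E is the submediant; major triad there is VI.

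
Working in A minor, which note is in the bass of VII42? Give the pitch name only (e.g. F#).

VII in A minor has root G; the chord is G-B-D-F.
The figure 42 means third inversion — the seventh is in the bass.

F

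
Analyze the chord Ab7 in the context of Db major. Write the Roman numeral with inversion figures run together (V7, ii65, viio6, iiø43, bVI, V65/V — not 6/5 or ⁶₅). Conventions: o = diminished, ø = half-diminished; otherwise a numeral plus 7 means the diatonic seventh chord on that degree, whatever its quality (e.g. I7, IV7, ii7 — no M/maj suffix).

V7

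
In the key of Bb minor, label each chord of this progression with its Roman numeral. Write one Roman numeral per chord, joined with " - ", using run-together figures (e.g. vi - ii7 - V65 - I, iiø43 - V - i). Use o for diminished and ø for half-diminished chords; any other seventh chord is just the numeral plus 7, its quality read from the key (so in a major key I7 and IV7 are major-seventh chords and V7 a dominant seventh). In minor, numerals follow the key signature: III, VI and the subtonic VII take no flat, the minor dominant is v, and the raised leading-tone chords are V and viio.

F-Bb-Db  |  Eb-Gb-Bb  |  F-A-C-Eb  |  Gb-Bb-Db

F-Bb-Db: root Bb is the tonic; minor triad there is i64.
Eb-Gb-Bb has root Eb, degree 4 in Bb minor, so iv.
F-A-C-Eb has root F, degree 5 in Bb minor, so V7.
Gb-Bb-Db: root Gb is the submediant; major triad there is VI.

i64 - iv - V7 - VI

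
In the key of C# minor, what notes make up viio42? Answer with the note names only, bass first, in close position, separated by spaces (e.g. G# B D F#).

In C# minor, the leading-tone chord is built on the raised seventh degree, B#.
That chord is spelled B#-D#-F#-A.
With the 42 figure the chord is in third inversion; from the bass A upward in close position it reads A-B#-D#-F#.

A B# D# F#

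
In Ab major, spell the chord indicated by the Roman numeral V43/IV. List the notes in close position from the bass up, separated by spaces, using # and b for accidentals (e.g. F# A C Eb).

V43/IV is a secondary dominant — the dominant seventh of IV. IV in Ab major is Db, so the applied chord's root is Ab, a perfect fifth above.
Building a dominant seventh chord on Ab gives Ab-C-Eb-Gb.
With the 43 figure the chord is in second inversion; from the bass Eb upward in close position it reads Eb-Gb-Ab-C.

Eb Gb Ab C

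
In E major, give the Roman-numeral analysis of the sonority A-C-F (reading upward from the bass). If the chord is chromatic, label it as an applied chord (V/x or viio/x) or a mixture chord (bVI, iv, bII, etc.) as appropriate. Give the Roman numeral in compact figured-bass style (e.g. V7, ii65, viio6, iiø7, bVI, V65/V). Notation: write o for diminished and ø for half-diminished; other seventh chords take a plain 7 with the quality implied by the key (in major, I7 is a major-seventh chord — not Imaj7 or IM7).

bII6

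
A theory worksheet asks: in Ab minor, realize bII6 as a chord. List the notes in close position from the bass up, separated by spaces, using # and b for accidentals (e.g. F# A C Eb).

Scale degree 2 in Ab minor is Bb; lowering it a half step gives Bbb. bII6 is the Neapolitan sixth — a major triad on the lowered second degree, here in its customary first inversion.
So the chord is Bbb-Db-Fb.
With the 6 figure the chord is in first inversion; from the bass Db upward in close position it reads Db-Fb-Bbb.

Db Fb Bbb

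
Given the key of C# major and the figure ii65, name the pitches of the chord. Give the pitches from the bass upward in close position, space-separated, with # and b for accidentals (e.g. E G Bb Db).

F# A# C# D#

In C# major, the second degree is D#, and the diatonic chord built there is a minor seventh chord.
That chord is spelled D#-F#-A#-C#.
The figured bass 65 indicates first inversion, placing the third (F#) in the bass: F#-A#-C#-D#.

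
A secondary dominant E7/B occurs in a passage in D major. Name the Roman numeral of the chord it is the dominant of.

V

The chord is a dominant seventh chord on E.
A dominant resolves down a perfect fifth: E → A. In D major, A is scale degree 5, i.e. V.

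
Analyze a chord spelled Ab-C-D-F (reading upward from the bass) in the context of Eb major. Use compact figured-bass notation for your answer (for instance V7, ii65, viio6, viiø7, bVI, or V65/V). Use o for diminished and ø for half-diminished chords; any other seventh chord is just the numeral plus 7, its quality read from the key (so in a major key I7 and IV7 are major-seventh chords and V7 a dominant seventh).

viiø43

Stacked in thirds the chord is D-F-Ab-C: a half-diminished seventh chord on D.
In Eb major, D is the leading tone; the diatonic half-diminished seventh chord there is viiø7.
With Ab in the bass the chord is in second inversion, so the figured bass is 43.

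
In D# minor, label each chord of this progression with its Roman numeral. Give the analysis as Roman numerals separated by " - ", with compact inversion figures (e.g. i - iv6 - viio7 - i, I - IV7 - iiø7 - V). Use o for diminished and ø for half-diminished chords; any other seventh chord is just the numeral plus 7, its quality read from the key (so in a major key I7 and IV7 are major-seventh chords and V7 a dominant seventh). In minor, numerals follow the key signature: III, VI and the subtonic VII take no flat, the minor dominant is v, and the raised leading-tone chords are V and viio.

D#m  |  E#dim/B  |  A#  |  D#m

i - iio64 - V - i

D#m has root D#, degree 1 in D# minor, so i.
E#dim/B: root E# is the supertonic; diminished triad there is iio64.
A#: root A# is the dominant; major triad there is V.
D#m has root D#, degree 1 in D# minor, so i.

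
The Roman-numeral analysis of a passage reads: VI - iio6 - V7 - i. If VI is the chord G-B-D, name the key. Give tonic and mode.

The chord G is a major triad rooted on G; its label is VI.
If G is scale degree 6 and the mode makes that degree carry a major triad, the tonic is B and the mode is minor.

B minor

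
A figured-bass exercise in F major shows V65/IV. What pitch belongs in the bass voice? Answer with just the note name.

The applied chord V65/IV is rooted on F: F-A-C-Eb.
The figure 65 means first inversion — the third is in the bass.

A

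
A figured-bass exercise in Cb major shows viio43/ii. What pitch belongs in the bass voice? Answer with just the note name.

The applied chord viio43/ii is rooted on C: C-Eb-Gb-Bbb.
The figure 43 means second inversion — the fifth is in the bass.

Gb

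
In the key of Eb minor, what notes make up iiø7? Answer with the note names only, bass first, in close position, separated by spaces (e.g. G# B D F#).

In Eb minor, scale degree 2 is F, and the diatonic chord built there is a half-diminished seventh chord.
That chord is spelled F-Ab-Cb-Eb.

F Ab Cb Eb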